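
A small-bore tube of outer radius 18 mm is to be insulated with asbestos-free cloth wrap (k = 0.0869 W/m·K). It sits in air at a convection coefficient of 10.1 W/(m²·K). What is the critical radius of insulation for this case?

For a cylinder r_cr = k/h = 0.0869/10.1
r_cr = 8.6 mm; since the bare radius (18 mm) is above r_cr, any added insulation will reduce heat loss.

r_cr ≈ 8.6 mm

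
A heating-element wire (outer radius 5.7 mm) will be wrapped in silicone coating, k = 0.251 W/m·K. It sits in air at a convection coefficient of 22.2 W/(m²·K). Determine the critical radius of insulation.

r_cr ≈ 11.3 mm

For a cylinder r_cr = k/h = 0.251/22.2
r_cr = 11.3 mm; since the bare radius (5.7 mm) is below r_cr, adding a thin layer of insulation will *increase* heat loss.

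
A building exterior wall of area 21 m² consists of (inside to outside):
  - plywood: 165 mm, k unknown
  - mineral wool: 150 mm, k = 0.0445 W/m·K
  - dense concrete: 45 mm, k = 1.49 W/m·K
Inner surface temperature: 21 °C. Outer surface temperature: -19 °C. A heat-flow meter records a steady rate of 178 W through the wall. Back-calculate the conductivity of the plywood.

k ≈ 0.125 W/(m·K)

Model the wall as resistances in series:
R_mineral wool = L/(kA) = 0.15/(0.0445×21) = 0.1605 K/W
R_dense concrete = L/(kA) = 0.045/(1.49×21) = 0.001438 K/W
Sum of known resistances R_other = 0.162 K/W
Total R = ΔT/Q = 40/178 = 0.2247 K/W
R_plywood = R_total − R_other = 0.06277 K/W
k = L/(R·A) = 0.165/(0.06277×21)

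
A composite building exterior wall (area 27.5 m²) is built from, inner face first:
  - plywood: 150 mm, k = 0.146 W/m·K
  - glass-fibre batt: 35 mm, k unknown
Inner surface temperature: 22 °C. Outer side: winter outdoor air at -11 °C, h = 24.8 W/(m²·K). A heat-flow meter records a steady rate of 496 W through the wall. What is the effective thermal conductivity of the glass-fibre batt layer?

Series thermal resistances:
R_plywood = L/(kA) = 0.15/(0.146×27.5) = 0.03736 K/W
R_outer film = 1/(h_o·A) = 1/(24.8×27.5) = 0.001466 K/W
Sum of known resistances R_other = 0.03883 K/W
Total R = ΔT/Q = 33/496 = 0.06653 K/W
R_glass-fibre batt = R_total − R_other = 0.02771 K/W
k = L/(R·A) = 0.035/(0.02771×27.5)

k ≈ 0.0459 W/(m·K)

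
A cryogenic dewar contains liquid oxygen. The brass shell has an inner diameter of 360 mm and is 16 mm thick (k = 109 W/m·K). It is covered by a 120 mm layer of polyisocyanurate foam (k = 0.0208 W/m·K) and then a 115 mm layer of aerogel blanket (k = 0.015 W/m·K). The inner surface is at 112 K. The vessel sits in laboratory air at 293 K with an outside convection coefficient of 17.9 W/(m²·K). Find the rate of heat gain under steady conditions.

For a spherical shell R = (1/r₁ − 1/r₂)/(4πk); film R = 1/(h·4πr²). In series:
R_brass shell = (1/0.18 − 1/0.196)/(4π×109) = 3.311×10^-4 K/W
R_polyisocyanurate foam = (1/0.196 − 1/0.316)/(4π×0.0208) = 7.413 K/W
R_aerogel blanket = (1/0.316 − 1/0.431)/(4π×0.015) = 4.48 K/W
R_outer film = 1/(h·4πr_o²) = 1/(17.9×4π×0.431²) = 0.02393 K/W
R_total = 11.92 K/W
Q = ΔT/R_total = 181/11.92

Q ≈ 15.2 W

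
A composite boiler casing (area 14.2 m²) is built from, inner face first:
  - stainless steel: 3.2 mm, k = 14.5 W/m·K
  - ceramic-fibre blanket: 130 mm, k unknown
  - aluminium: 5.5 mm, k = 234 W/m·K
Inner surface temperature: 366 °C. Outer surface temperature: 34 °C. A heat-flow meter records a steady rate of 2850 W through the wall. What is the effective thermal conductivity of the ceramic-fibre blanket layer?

Thermal resistances in series:
R_stainless steel = L/(kA) = 0.0032/(14.5×14.2) = 1.554×10^-5 K/W
R_aluminium = L/(kA) = 0.0055/(234×14.2) = 1.655×10^-6 K/W
Sum of known resistances R_other = 1.72×10^-5 K/W
Total R = ΔT/Q = 332/2850 = 0.1165 K/W
R_ceramic-fibre blanket = R_total − R_other = 0.1165 K/W
k = L/(R·A) = 0.13/(0.1165×14.2)

k ≈ 0.0786 W/(m·K)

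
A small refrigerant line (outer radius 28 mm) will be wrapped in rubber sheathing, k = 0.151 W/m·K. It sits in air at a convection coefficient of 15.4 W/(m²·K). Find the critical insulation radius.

r_cr ≈ 9.81 mm

For a cylinder r_cr = k/h = 0.151/15.4
r_cr = 9.81 mm; since the bare radius (28 mm) is above r_cr, any added insulation will reduce heat loss.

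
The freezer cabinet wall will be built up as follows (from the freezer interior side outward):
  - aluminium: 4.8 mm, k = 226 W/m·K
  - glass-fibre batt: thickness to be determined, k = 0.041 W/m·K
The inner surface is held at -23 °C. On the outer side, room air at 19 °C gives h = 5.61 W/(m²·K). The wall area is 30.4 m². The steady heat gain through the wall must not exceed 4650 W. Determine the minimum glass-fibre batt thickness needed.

L ≈ 3.95 mm

Treating each layer as a thermal resistance in series:
R_aluminium = L/(kA) = 0.0048/(226×30.4) = 6.986×10^-7 K/W
R_outer film = 1/(h_o·A) = 1/(5.61×30.4) = 0.005864 K/W
Sum of the known resistances R_other = 0.005864 K/W
Required total resistance R_tot = ΔT/Q_allow = 42/4650 = 0.009032 K/W
R_glass-fibre batt = R_tot − R_other = 0.003168 K/W
L = R·k·A = 0.003168×0.041×30.4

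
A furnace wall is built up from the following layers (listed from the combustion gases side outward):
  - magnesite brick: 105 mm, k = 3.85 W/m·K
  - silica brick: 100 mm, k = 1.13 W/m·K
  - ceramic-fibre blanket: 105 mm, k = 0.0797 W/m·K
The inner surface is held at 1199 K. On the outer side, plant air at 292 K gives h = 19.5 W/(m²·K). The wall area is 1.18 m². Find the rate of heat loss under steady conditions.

Q ≈ 721 W

Model the wall as resistances in series:
R_magnesite brick = L/(kA) = 0.105/(3.85×1.18) = 0.02311 K/W
R_silica brick = L/(kA) = 0.1/(1.13×1.18) = 0.075 K/W
R_ceramic-fibre blanket = L/(kA) = 0.105/(0.0797×1.18) = 1.116 K/W
R_outer film = 1/(h_o·A) = 1/(19.5×1.18) = 0.04346 K/W
R_total = 1.258 K/W
Q = ΔT / R_total = 907 / 1.258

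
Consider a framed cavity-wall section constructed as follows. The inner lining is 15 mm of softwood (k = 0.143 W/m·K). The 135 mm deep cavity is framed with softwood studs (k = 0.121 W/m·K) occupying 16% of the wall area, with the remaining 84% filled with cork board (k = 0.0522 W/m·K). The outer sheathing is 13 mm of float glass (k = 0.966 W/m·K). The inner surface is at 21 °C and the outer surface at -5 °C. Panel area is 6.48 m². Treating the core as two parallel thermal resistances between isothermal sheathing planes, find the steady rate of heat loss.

Q ≈ 74.7 W

Sheathing layers in series; stud and cavity paths in parallel between them.
R_inner = 0.015/(0.143×6.48) = 0.01619 K/W
R_stud  = 0.135/(0.121×0.16×6.48) = 1.076 K/W
R_cav   = 0.135/(0.0522×0.84×6.48) = 0.4751 K/W
1/R_core = 1/R_stud + 1/R_cav → R_core = 0.3296 K/W
R_outer = 0.013/(0.966×6.48) = 0.002077 K/W
R_total = 0.3479 K/W
Q = ΔT/R_total = 26/0.3479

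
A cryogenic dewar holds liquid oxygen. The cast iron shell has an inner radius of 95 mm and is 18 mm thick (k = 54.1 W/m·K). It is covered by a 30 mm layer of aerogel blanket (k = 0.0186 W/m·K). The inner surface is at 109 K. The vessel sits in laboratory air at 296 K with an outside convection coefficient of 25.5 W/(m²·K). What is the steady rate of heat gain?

Q ≈ 23.1 W

For a spherical shell R = (1/r₁ − 1/r₂)/(4πk); film R = 1/(h·4πr²). In series:
R_cast iron shell = (1/0.095 − 1/0.113)/(4π×54.1) = 0.002466 K/W
R_aerogel blanket = (1/0.113 − 1/0.143)/(4π×0.0186) = 7.943 K/W
R_outer film = 1/(h·4πr_o²) = 1/(25.5×4π×0.143²) = 0.1526 K/W
R_total = 8.098 K/W
Q = ΔT/R_total = 187/8.098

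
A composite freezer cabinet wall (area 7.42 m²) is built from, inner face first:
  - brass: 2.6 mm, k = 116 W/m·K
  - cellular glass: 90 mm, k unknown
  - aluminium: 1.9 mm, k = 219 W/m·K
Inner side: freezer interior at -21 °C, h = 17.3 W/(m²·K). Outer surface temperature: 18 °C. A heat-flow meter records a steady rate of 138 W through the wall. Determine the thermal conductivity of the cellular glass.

Using the resistance-network approach (series):
R_inner film = 1/(h_i·A) = 1/(17.3×7.42) = 0.00779 K/W
R_brass = L/(kA) = 0.0026/(116×7.42) = 3.021×10^-6 K/W
R_aluminium = L/(kA) = 0.0019/(219×7.42) = 1.169×10^-6 K/W
Sum of known resistances R_other = 0.007794 K/W
Total R = ΔT/Q = 39/138 = 0.2826 K/W
R_cellular glass = R_total − R_other = 0.2748 K/W
k = L/(R·A) = 0.09/(0.2748×7.42)

k ≈ 0.0441 W/(m·K)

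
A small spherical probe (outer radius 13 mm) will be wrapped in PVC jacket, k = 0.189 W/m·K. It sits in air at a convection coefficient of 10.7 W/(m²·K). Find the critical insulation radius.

For a sphere r_cr = 2k/h = 2×0.189/10.7
r_cr = 35.3 mm; since the bare radius (13 mm) is below r_cr, adding a thin layer of insulation will *increase* heat loss.

r_cr ≈ 35.3 mm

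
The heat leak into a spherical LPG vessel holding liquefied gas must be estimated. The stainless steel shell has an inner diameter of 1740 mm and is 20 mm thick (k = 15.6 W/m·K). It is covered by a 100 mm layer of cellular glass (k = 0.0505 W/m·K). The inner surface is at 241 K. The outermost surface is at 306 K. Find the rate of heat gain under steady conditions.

Q ≈ 363 W

Spherical conduction: R = (1/r_in − 1/r_out)/(4πk) per layer; series-sum.
R_stainless steel shell = (1/0.87 − 1/0.89)/(4π×15.6) = 1.318×10^-4 K/W
R_cellular glass = (1/0.89 − 1/0.99)/(4π×0.0505) = 0.1788 K/W
R_total = 0.179 K/W
Q = ΔT/R_total = 65/0.179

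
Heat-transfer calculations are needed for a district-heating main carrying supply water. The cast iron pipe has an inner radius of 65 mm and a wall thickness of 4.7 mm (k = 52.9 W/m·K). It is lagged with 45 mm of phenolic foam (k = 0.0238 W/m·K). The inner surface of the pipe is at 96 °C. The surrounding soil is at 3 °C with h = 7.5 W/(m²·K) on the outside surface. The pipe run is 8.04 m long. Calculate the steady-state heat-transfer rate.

Q ≈ 213 W

Radial resistances (cylindrical: R_cond = ln(r_o/r_i)/(2πkL), R_conv = 1/(h·2πrL)):
R_cast iron pipe wall = ln(69.7/65)/(2π×52.9×8.04) = 2.612×10^-5 K/W
R_phenolic foam = ln(114.7/69.7)/(2π×0.0238×8.04) = 0.4143 K/W
R_outer film = 1/(h_o·2πr_oL) = 1/(7.5×2π×0.1147×8.04) = 0.02301 K/W
R_total = 0.4373 K/W
Q = ΔT/R_total = 93/0.4373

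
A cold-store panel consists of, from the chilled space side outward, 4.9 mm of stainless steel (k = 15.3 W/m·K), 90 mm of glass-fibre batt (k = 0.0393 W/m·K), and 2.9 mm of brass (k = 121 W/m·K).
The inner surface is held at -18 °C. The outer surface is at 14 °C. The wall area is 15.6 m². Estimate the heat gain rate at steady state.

Using the resistance-network approach (series):
R_stainless steel = L/(kA) = 0.0049/(15.3×15.6) = 2.053×10^-5 K/W
R_glass-fibre batt = L/(kA) = 0.09/(0.0393×15.6) = 0.1468 K/W
R_brass = L/(kA) = 0.0029/(121×15.6) = 1.536×10^-6 K/W
R_total = 0.1468 K/W
Q = ΔT / R_total = 32 / 0.1468

Q ≈ 218 W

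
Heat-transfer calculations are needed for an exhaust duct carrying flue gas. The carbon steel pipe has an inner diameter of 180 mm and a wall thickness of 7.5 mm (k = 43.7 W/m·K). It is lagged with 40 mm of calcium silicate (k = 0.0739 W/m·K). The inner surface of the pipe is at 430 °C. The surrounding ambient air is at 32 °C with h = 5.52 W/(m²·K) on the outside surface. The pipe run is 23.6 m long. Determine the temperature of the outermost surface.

T ≈ 120 °C

Treating each annulus and film as a series resistance:
R_carbon steel pipe wall = ln(97.5/90)/(2π×43.7×23.6) = 1.235×10^-5 K/W
R_calcium silicate = ln(137.5/97.5)/(2π×0.0739×23.6) = 0.03137 K/W
R_outer film = 1/(h_o·2πr_oL) = 1/(5.52×2π×0.1375×23.6) = 0.008885 K/W
R_total = 0.04027 K/W
Q = ΔT/R_total = 398/0.04027
Q = 9880 W
T_interface = T_inner − Q·ΣR(inner→interface) = 430 − 9880×0.03138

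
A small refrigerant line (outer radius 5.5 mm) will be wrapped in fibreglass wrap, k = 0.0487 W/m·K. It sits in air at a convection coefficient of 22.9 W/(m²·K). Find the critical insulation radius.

For a cylinder r_cr = k/h = 0.0487/22.9
r_cr = 2.13 mm; since the bare radius (5.5 mm) is above r_cr, any added insulation will reduce heat loss.

r_cr ≈ 2.13 mm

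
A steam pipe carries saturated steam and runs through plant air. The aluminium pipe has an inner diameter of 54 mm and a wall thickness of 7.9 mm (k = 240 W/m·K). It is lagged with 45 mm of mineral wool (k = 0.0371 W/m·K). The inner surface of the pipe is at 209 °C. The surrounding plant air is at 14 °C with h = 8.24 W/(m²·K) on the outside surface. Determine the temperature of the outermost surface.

Cylindrical conduction, so R = ln(r₂/r₁)/(2πkL) per layer, in series:
R_aluminium pipe wall = ln(34.9/27)/(2π×240×1) = 1.702×10^-4 K/W
R_mineral wool = ln(79.9/34.9)/(2π×0.0371×1) = 3.553 K/W
R_outer film = 1/(h_o·2πr_oL) = 1/(8.24×2π×0.0799×1) = 0.2417 K/W
R_total = 3.795 K/W
Q = ΔT/R_total = 195/3.795
Q = 51.4 W/m
T_interface = T_inner − Q·ΣR(inner→interface) = 209 − 51.4×3.553

T ≈ 26.4 °C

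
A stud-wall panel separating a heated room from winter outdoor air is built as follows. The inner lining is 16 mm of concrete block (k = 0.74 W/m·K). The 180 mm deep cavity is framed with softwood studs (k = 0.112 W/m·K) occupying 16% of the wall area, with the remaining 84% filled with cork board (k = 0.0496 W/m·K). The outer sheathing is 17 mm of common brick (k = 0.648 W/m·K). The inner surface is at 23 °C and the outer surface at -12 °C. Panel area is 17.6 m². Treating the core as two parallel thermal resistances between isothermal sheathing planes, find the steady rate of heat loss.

Sheathing layers in series; stud and cavity paths in parallel between them.
R_inner = 0.016/(0.74×17.6) = 0.001229 K/W
R_stud  = 0.18/(0.112×0.16×17.6) = 0.5707 K/W
R_cav   = 0.18/(0.0496×0.84×17.6) = 0.2455 K/W
1/R_core = 1/R_stud + 1/R_cav → R_core = 0.1716 K/W
R_outer = 0.017/(0.648×17.6) = 0.001491 K/W
R_total = 0.1744 K/W
Q = ΔT/R_total = 35/0.1744

Q ≈ 201 W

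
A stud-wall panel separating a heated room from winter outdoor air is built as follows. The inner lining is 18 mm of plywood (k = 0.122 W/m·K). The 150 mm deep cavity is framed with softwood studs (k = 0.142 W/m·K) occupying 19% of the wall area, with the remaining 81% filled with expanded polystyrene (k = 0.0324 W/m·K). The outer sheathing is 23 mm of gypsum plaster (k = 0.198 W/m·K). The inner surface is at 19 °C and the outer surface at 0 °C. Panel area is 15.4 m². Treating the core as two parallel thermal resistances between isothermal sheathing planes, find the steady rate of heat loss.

Sheathing layers in series; stud and cavity paths in parallel between them.
R_inner = 0.018/(0.122×15.4) = 0.009581 K/W
R_stud  = 0.15/(0.142×0.19×15.4) = 0.361 K/W
R_cav   = 0.15/(0.0324×0.81×15.4) = 0.3711 K/W
1/R_core = 1/R_stud + 1/R_cav → R_core = 0.183 K/W
R_outer = 0.023/(0.198×15.4) = 0.007543 K/W
R_total = 0.2001 K/W
Q = ΔT/R_total = 19/0.2001

Q ≈ 94.9 W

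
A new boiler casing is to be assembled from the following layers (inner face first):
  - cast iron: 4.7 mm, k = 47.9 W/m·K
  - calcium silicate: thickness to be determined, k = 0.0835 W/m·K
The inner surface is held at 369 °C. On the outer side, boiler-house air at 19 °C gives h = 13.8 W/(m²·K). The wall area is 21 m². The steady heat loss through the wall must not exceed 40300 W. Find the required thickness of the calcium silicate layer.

Treating each layer as a thermal resistance in series:
R_cast iron = L/(kA) = 0.0047/(47.9×21) = 4.672×10^-6 K/W
R_outer film = 1/(h_o·A) = 1/(13.8×21) = 0.003451 K/W
Sum of the known resistances R_other = 0.003455 K/W
Required total resistance R_tot = ΔT/Q_allow = 350/40300 = 0.008685 K/W
R_calcium silicate = R_tot − R_other = 0.00523 K/W
L = R·k·A = 0.00523×0.0835×21

L ≈ 9.17 mm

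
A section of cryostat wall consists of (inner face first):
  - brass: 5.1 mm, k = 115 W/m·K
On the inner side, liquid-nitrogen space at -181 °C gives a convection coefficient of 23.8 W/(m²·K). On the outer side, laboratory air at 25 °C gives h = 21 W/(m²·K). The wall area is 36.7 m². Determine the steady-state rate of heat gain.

Q ≈ 84300 W

Using the resistance-network approach (series):
R_inner film = 1/(h_i·A) = 1/(23.8×36.7) = 0.001145 K/W
R_brass = L/(kA) = 0.0051/(115×36.7) = 1.208×10^-6 K/W
R_outer film = 1/(h_o·A) = 1/(21×36.7) = 0.001298 K/W
R_total = 0.002444 K/W
Q = ΔT / R_total = 206 / 0.002444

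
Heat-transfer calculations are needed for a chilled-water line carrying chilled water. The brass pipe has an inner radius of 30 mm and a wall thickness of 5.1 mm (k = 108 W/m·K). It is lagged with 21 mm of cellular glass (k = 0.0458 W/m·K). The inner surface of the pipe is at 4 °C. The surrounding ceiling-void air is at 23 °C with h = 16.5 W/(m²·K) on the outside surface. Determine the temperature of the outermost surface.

For a radial system each layer contributes R = ln(r_out/r_in)/(2πkL); films add R = 1/(hA).
R_brass pipe wall = ln(35.1/30)/(2π×108×1) = 2.314×10^-4 K/W
R_cellular glass = ln(56.1/35.1)/(2π×0.0458×1) = 1.63 K/W
R_outer film = 1/(h_o·2πr_oL) = 1/(16.5×2π×0.0561×1) = 0.1719 K/W
R_total = 1.802 K/W
Q = ΔT/R_total = 19/1.802
Q = 10.5 W/m
T_interface = T_inner + Q·ΣR(inner→interface) = 4 + 10.5×1.63

T ≈ 21.2 °C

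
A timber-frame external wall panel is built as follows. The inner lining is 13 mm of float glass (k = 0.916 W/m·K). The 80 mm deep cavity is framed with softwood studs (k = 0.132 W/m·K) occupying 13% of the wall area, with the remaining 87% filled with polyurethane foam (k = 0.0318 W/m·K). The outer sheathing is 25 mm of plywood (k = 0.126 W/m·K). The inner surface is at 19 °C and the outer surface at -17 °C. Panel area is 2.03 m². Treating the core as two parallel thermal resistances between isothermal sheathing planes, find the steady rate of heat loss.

Sheathing layers in series; stud and cavity paths in parallel between them.
R_inner = 0.013/(0.916×2.03) = 0.006991 K/W
R_stud  = 0.08/(0.132×0.13×2.03) = 2.297 K/W
R_cav   = 0.08/(0.0318×0.87×2.03) = 1.424 K/W
1/R_core = 1/R_stud + 1/R_cav → R_core = 0.8792 K/W
R_outer = 0.025/(0.126×2.03) = 0.09774 K/W
R_total = 0.9839 K/W
Q = ΔT/R_total = 36/0.9839

Q ≈ 36.6 W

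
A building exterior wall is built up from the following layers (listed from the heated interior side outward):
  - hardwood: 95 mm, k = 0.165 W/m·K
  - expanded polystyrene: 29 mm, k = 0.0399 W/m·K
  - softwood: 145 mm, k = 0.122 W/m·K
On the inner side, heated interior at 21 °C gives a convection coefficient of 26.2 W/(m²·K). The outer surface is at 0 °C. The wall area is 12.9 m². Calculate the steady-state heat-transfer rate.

Q ≈ 107 W

Thermal resistances in series:
R_inner film = 1/(h_i·A) = 1/(26.2×12.9) = 0.002959 K/W
R_hardwood = L/(kA) = 0.095/(0.165×12.9) = 0.04463 K/W
R_expanded polystyrene = L/(kA) = 0.029/(0.0399×12.9) = 0.05634 K/W
R_softwood = L/(kA) = 0.145/(0.122×12.9) = 0.09213 K/W
R_total = 0.1961 K/W
Q = ΔT / R_total = 21 / 0.1961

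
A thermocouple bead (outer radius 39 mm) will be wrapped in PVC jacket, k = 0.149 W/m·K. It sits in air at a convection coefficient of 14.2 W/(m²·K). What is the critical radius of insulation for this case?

For a sphere r_cr = 2k/h = 2×0.149/14.2
r_cr = 21 mm; since the bare radius (39 mm) is above r_cr, any added insulation will reduce heat loss.

r_cr ≈ 21 mm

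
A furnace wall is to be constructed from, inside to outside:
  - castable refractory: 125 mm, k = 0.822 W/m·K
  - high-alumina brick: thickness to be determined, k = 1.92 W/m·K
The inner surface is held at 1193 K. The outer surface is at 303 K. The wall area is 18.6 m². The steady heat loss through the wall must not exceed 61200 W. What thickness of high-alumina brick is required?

L ≈ 227 mm

Using the resistance-network approach (series):
R_castable refractory = L/(kA) = 0.125/(0.822×18.6) = 0.008176 K/W
Sum of the known resistances R_other = 0.008176 K/W
Required total resistance R_tot = ΔT/Q_allow = 890/61200 = 0.01454 K/W
R_high-alumina brick = R_tot − R_other = 0.006367 K/W
L = R·k·A = 0.006367×1.92×18.6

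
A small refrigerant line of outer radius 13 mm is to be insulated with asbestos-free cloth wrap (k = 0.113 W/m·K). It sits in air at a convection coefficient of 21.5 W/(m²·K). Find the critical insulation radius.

r_cr ≈ 5.26 mm

For a cylinder r_cr = k/h = 0.113/21.5
r_cr = 5.26 mm; since the bare radius (13 mm) is above r_cr, any added insulation will reduce heat loss.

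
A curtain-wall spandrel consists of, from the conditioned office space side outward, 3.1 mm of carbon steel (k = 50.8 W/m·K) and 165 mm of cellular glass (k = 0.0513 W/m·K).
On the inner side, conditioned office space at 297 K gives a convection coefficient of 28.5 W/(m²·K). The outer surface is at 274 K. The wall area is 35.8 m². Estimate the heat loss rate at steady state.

Series thermal resistances:
R_inner film = 1/(h_i·A) = 1/(28.5×35.8) = 9.801×10^-4 K/W
R_carbon steel = L/(kA) = 0.0031/(50.8×35.8) = 1.705×10^-6 K/W
R_cellular glass = L/(kA) = 0.165/(0.0513×35.8) = 0.08984 K/W
R_total = 0.09082 K/W
Q = ΔT / R_total = 23 / 0.09082

Q ≈ 253 W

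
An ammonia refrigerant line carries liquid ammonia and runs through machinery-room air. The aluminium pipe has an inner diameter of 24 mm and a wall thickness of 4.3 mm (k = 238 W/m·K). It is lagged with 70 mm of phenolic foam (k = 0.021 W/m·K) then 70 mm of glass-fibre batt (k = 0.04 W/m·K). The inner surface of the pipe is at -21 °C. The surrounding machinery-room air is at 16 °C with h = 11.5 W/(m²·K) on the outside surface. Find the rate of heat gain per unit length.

Radial resistances (cylindrical: R_cond = ln(r_o/r_i)/(2πkL), R_conv = 1/(h·2πrL)):
R_aluminium pipe wall = ln(16.3/12)/(2π×238×1) = 2.048×10^-4 K/W
R_phenolic foam = ln(86.3/16.3)/(2π×0.021×1) = 12.63 K/W
R_glass-fibre batt = ln(156.3/86.3)/(2π×0.04×1) = 2.363 K/W
R_outer film = 1/(h_o·2πr_oL) = 1/(11.5×2π×0.1563×1) = 0.08854 K/W
R_total = 15.08 K/W
Q = ΔT/R_total = 37/15.08

q′ ≈ 2.45 W/m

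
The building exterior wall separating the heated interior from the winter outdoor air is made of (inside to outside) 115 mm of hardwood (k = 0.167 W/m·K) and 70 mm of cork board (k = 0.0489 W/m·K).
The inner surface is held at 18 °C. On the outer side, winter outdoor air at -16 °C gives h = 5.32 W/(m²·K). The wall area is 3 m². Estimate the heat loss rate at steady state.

Q ≈ 44.2 W

Model the wall as resistances in series:
R_hardwood = L/(kA) = 0.115/(0.167×3) = 0.2295 K/W
R_cork board = L/(kA) = 0.07/(0.0489×3) = 0.4772 K/W
R_outer film = 1/(h_o·A) = 1/(5.32×3) = 0.06266 K/W
R_total = 0.7694 K/W
Q = ΔT / R_total = 34 / 0.7694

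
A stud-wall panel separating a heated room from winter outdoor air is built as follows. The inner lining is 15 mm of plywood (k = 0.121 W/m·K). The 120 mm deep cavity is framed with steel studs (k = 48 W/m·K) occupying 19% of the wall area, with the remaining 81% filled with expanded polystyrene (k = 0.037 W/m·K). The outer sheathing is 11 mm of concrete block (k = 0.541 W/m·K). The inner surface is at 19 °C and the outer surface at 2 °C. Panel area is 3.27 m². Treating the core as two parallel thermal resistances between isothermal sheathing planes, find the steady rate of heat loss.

Sheathing layers in series; stud and cavity paths in parallel between them.
R_inner = 0.015/(0.121×3.27) = 0.03791 K/W
R_stud  = 0.12/(48×0.19×3.27) = 0.004024 K/W
R_cav   = 0.12/(0.037×0.81×3.27) = 1.224 K/W
1/R_core = 1/R_stud + 1/R_cav → R_core = 0.004011 K/W
R_outer = 0.011/(0.541×3.27) = 0.006218 K/W
R_total = 0.04814 K/W
Q = ΔT/R_total = 17/0.04814

Q ≈ 353 W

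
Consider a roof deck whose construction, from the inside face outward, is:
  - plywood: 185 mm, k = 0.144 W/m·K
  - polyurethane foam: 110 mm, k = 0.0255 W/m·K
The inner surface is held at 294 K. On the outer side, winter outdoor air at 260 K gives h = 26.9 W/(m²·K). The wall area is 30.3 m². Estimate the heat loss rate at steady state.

Q ≈ 183 W

Thermal resistances in series:
R_plywood = L/(kA) = 0.185/(0.144×30.3) = 0.0424 K/W
R_polyurethane foam = L/(kA) = 0.11/(0.0255×30.3) = 0.1424 K/W
R_outer film = 1/(h_o·A) = 1/(26.9×30.3) = 0.001227 K/W
R_total = 0.186 K/W
Q = ΔT / R_total = 34 / 0.186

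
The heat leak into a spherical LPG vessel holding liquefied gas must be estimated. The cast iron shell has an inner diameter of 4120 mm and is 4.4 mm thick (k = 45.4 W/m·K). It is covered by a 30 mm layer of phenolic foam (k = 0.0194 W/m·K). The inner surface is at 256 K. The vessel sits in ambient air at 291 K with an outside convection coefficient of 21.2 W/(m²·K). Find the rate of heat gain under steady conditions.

Q ≈ 1190 W

Spherical conduction: R = (1/r_in − 1/r_out)/(4πk) per layer; series-sum.
R_cast iron shell = (1/2.06 − 1/2.0644)/(4π×45.4) = 1.814×10^-6 K/W
R_phenolic foam = (1/2.0644 − 1/2.0944)/(4π×0.0194) = 0.02846 K/W
R_outer film = 1/(h·4πr_o²) = 1/(21.2×4π×2.0944²) = 8.557×10^-4 K/W
R_total = 0.02932 K/W
Q = ΔT/R_total = 35/0.02932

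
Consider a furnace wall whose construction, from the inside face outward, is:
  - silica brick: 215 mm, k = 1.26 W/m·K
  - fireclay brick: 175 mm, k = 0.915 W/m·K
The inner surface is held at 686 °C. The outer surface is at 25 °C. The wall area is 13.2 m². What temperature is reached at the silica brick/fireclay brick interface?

T ≈ 374 °C

Treating each layer as a thermal resistance in series:
R_silica brick = L/(kA) = 0.215/(1.26×13.2) = 0.01293 K/W
R_fireclay brick = L/(kA) = 0.175/(0.915×13.2) = 0.01449 K/W
R_total = 0.02742 K/W;  Q = ΔT/R_total = 661/0.02742 = 24110 W
T_interface = T_inner − Q·ΣR(inner→interface) = 686 − 24100×0.01293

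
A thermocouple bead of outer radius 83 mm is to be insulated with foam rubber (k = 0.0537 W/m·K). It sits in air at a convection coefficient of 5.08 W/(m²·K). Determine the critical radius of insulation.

For a sphere r_cr = 2k/h = 2×0.0537/5.08
r_cr = 21.1 mm; since the bare radius (83 mm) is above r_cr, any added insulation will reduce heat loss.

r_cr ≈ 21.1 mm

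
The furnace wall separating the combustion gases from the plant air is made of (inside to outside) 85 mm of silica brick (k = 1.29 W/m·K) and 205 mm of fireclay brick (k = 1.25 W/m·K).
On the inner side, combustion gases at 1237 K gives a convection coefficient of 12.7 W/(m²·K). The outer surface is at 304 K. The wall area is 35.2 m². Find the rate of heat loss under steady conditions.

Treating each layer as a thermal resistance in series:
R_inner film = 1/(h_i·A) = 1/(12.7×35.2) = 0.002237 K/W
R_silica brick = L/(kA) = 0.085/(1.29×35.2) = 0.001872 K/W
R_fireclay brick = L/(kA) = 0.205/(1.25×35.2) = 0.004659 K/W
R_total = 0.008768 K/W
Q = ΔT / R_total = 933 / 0.008768

Q ≈ 106000 W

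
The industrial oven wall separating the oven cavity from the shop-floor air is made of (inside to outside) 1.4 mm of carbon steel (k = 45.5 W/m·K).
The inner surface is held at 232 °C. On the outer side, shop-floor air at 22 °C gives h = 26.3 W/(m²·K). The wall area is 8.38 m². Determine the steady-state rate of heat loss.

Treating each layer as a thermal resistance in series:
R_carbon steel = L/(kA) = 0.0014/(45.5×8.38) = 3.672×10^-6 K/W
R_outer film = 1/(h_o·A) = 1/(26.3×8.38) = 0.004537 K/W
R_total = 0.004541 K/W
Q = ΔT / R_total = 210 / 0.004541

Q ≈ 46200 W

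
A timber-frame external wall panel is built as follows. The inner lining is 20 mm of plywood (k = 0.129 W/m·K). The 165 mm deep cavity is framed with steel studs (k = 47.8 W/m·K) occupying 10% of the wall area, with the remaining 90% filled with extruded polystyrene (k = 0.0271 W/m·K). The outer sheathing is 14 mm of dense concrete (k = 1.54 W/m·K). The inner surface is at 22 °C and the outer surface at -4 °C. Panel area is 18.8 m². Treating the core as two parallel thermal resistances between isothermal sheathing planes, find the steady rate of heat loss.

Q ≈ 2460 W

Sheathing layers in series; stud and cavity paths in parallel between them.
R_inner = 0.02/(0.129×18.8) = 0.008247 K/W
R_stud  = 0.165/(47.8×0.1×18.8) = 0.001836 K/W
R_cav   = 0.165/(0.0271×0.9×18.8) = 0.3598 K/W
1/R_core = 1/R_stud + 1/R_cav → R_core = 0.001827 K/W
R_outer = 0.014/(1.54×18.8) = 4.836×10^-4 K/W
R_total = 0.01056 K/W
Q = ΔT/R_total = 26/0.01056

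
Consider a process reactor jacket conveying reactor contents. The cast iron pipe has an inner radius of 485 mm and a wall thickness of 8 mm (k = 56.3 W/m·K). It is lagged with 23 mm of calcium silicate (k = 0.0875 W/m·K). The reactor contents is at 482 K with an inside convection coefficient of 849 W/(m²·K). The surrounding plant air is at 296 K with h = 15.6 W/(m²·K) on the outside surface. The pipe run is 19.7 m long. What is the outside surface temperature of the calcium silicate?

Cylindrical conduction, so R = ln(r₂/r₁)/(2πkL) per layer, in series:
R_inner film = 1/(h_i·2πr₁L) = 1/(849×2π×0.485×19.7) = 1.962×10^-5 K/W
R_cast iron pipe wall = ln(493/485)/(2π×56.3×19.7) = 2.348×10^-6 K/W
R_calcium silicate = ln(516/493)/(2π×0.0875×19.7) = 0.00421 K/W
R_outer film = 1/(h_o·2πr_oL) = 1/(15.6×2π×0.516×19.7) = 0.001004 K/W
R_total = 0.005236 K/W
Q = ΔT/R_total = 186/0.005236
Q = 35500 W
T_interface = T_inner − Q·ΣR(inner→interface) = 482 − 35500×0.004232

T ≈ 332 K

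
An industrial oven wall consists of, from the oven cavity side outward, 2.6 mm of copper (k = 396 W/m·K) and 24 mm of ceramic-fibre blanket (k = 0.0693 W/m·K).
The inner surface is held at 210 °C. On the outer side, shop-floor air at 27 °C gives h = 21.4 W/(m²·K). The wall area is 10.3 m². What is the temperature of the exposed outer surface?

Treating each layer as a thermal resistance in series:
R_copper = L/(kA) = 0.0026/(396×10.3) = 6.374×10^-7 K/W
R_ceramic-fibre blanket = L/(kA) = 0.024/(0.0693×10.3) = 0.03362 K/W
R_outer film = 1/(h_o·A) = 1/(21.4×10.3) = 0.004537 K/W
R_total = 0.03816 K/W;  Q = ΔT/R_total = 183/0.03816 = 4796 W
T_interface = T_inner − Q·ΣR(inner→interface) = 210 − 4800×0.03362

T ≈ 48.8 °C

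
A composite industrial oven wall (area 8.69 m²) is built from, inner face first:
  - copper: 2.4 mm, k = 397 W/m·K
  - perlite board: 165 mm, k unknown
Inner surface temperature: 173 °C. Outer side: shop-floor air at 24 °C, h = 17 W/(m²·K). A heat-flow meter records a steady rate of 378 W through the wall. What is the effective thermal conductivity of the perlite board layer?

k ≈ 0.049 W/(m·K)

Thermal resistances in series:
R_copper = L/(kA) = 0.0024/(397×8.69) = 6.957×10^-7 K/W
R_outer film = 1/(h_o·A) = 1/(17×8.69) = 0.006769 K/W
Sum of known resistances R_other = 0.00677 K/W
Total R = ΔT/Q = 149/378 = 0.3942 K/W
R_perlite board = R_total − R_other = 0.3874 K/W
k = L/(R·A) = 0.165/(0.3874×8.69)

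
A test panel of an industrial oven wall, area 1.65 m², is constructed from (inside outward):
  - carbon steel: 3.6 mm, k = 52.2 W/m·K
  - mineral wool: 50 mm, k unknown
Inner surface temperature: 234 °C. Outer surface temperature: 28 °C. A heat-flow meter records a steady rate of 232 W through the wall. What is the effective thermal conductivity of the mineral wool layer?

Treating each layer as a thermal resistance in series:
R_carbon steel = L/(kA) = 0.0036/(52.2×1.65) = 4.18×10^-5 K/W
Sum of known resistances R_other = 4.18×10^-5 K/W
Total R = ΔT/Q = 206/232 = 0.8879 K/W
R_mineral wool = R_total − R_other = 0.8879 K/W
k = L/(R·A) = 0.05/(0.8879×1.65)

k ≈ 0.0341 W/(m·K)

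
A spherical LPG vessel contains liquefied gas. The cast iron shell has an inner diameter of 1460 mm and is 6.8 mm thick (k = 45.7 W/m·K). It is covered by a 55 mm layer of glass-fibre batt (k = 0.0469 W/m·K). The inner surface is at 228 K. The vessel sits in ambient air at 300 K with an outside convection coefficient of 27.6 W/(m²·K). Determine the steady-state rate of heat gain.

Q ≈ 437 W

Spherical conduction: R = (1/r_in − 1/r_out)/(4πk) per layer; series-sum.
R_cast iron shell = (1/0.73 − 1/0.7368)/(4π×45.7) = 2.201×10^-5 K/W
R_glass-fibre batt = (1/0.7368 − 1/0.7918)/(4π×0.0469) = 0.16 K/W
R_outer film = 1/(h·4πr_o²) = 1/(27.6×4π×0.7918²) = 0.004599 K/W
R_total = 0.1646 K/W
Q = ΔT/R_total = 72/0.1646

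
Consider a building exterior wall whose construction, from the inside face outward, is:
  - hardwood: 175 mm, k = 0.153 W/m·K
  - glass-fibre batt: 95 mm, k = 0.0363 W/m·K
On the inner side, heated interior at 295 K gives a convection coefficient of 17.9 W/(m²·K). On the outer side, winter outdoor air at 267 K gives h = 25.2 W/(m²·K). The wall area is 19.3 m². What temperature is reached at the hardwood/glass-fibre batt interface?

Series thermal resistances:
R_inner film = 1/(h_i·A) = 1/(17.9×19.3) = 0.002895 K/W
R_hardwood = L/(kA) = 0.175/(0.153×19.3) = 0.05926 K/W
R_glass-fibre batt = L/(kA) = 0.095/(0.0363×19.3) = 0.1356 K/W
R_outer film = 1/(h_o·A) = 1/(25.2×19.3) = 0.002056 K/W
R_total = 0.1998 K/W;  Q = ΔT/R_total = 28/0.1998 = 140.1 W
T_interface = T_inner − Q·ΣR(inner→interface) = 295 − 140×0.06216

T ≈ 286 K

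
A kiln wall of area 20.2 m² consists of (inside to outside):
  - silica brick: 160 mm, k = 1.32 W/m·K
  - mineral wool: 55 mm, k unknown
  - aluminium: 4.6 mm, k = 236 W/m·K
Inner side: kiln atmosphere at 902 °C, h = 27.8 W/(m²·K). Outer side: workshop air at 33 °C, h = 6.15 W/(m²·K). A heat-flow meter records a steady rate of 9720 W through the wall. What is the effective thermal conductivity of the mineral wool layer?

k ≈ 0.037 W/(m·K)

Treating each layer as a thermal resistance in series:
R_inner film = 1/(h_i·A) = 1/(27.8×20.2) = 0.001781 K/W
R_silica brick = L/(kA) = 0.16/(1.32×20.2) = 0.006001 K/W
R_aluminium = L/(kA) = 0.0046/(236×20.2) = 9.649×10^-7 K/W
R_outer film = 1/(h_o·A) = 1/(6.15×20.2) = 0.00805 K/W
Sum of known resistances R_other = 0.01583 K/W
Total R = ΔT/Q = 869/9720 = 0.0894 K/W
R_mineral wool = R_total − R_other = 0.07357 K/W
k = L/(R·A) = 0.055/(0.07357×20.2)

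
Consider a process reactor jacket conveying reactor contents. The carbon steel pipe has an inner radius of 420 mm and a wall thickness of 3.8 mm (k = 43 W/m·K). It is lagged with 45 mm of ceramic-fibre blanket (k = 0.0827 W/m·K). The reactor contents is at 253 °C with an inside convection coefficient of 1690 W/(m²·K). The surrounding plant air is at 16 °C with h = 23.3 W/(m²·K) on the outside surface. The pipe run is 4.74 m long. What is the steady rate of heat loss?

Q ≈ 5370 W

Cylindrical conduction, so R = ln(r₂/r₁)/(2πkL) per layer, in series:
R_inner film = 1/(h_i·2πr₁L) = 1/(1690×2π×0.42×4.74) = 4.73×10^-5 K/W
R_carbon steel pipe wall = ln(423.8/420)/(2π×43×4.74) = 7.033×10^-6 K/W
R_ceramic-fibre blanket = ln(468.8/423.8)/(2π×0.0827×4.74) = 0.04097 K/W
R_outer film = 1/(h_o·2πr_oL) = 1/(23.3×2π×0.4688×4.74) = 0.003074 K/W
R_total = 0.0441 K/W
Q = ΔT/R_total = 237/0.0441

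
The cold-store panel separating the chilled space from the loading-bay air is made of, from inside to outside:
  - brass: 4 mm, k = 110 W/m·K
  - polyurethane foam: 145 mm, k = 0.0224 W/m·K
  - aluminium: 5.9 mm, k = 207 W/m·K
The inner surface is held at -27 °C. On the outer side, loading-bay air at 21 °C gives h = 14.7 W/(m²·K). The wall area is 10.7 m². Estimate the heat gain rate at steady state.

Q ≈ 78.5 W

Thermal resistances in series:
R_brass = L/(kA) = 0.004/(110×10.7) = 3.398×10^-6 K/W
R_polyurethane foam = L/(kA) = 0.145/(0.0224×10.7) = 0.605 K/W
R_aluminium = L/(kA) = 0.0059/(207×10.7) = 2.664×10^-6 K/W
R_outer film = 1/(h_o·A) = 1/(14.7×10.7) = 0.006358 K/W
R_total = 0.6113 K/W
Q = ΔT / R_total = 48 / 0.6113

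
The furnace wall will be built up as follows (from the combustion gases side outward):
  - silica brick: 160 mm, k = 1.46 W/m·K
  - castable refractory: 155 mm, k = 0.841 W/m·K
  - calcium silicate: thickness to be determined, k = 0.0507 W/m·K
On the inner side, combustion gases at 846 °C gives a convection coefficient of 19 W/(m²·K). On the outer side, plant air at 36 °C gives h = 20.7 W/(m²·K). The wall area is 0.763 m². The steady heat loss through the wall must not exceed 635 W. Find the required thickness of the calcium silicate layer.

Series thermal resistances:
R_inner film = 1/(h_i·A) = 1/(19×0.763) = 0.06898 K/W
R_silica brick = L/(kA) = 0.16/(1.46×0.763) = 0.1436 K/W
R_castable refractory = L/(kA) = 0.155/(0.841×0.763) = 0.2416 K/W
R_outer film = 1/(h_o·A) = 1/(20.7×0.763) = 0.06331 K/W
Sum of the known resistances R_other = 0.5175 K/W
Required total resistance R_tot = ΔT/Q_allow = 810/635 = 1.276 K/W
R_calcium silicate = R_tot − R_other = 0.7581 K/W
L = R·k·A = 0.7581×0.0507×0.763

L ≈ 29.3 mm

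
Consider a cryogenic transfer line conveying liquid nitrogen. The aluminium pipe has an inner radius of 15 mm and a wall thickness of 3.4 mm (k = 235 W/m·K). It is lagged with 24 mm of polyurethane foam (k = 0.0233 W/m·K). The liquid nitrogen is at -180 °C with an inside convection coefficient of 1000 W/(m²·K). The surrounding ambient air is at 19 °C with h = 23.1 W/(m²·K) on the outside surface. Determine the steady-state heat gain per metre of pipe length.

q′ ≈ 33.9 W/m

Cylindrical conduction, so R = ln(r₂/r₁)/(2πkL) per layer, in series:
R_inner film = 1/(h_i·2πr₁L) = 1/(1000×2π×0.015×1) = 0.01061 K/W
R_aluminium pipe wall = ln(18.4/15)/(2π×235×1) = 1.384×10^-4 K/W
R_polyurethane foam = ln(42.4/18.4)/(2π×0.0233×1) = 5.702 K/W
R_outer film = 1/(h_o·2πr_oL) = 1/(23.1×2π×0.0424×1) = 0.1625 K/W
R_total = 5.875 K/W
Q = ΔT/R_total = 199/5.875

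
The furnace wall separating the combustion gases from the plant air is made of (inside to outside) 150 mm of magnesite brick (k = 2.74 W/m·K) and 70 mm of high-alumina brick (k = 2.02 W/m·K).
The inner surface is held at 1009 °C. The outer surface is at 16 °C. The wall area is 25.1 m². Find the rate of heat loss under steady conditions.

Q ≈ 279000 W

Series thermal resistances:
R_magnesite brick = L/(kA) = 0.15/(2.74×25.1) = 0.002181 K/W
R_high-alumina brick = L/(kA) = 0.07/(2.02×25.1) = 0.001381 K/W
R_total = 0.003562 K/W
Q = ΔT / R_total = 993 / 0.003562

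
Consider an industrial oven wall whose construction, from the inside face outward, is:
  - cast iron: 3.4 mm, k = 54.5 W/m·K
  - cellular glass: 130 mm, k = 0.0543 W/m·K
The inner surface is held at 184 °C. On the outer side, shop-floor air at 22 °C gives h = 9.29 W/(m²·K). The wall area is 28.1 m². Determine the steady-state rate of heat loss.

Treating each layer as a thermal resistance in series:
R_cast iron = L/(kA) = 0.0034/(54.5×28.1) = 2.22×10^-6 K/W
R_cellular glass = L/(kA) = 0.13/(0.0543×28.1) = 0.0852 K/W
R_outer film = 1/(h_o·A) = 1/(9.29×28.1) = 0.003831 K/W
R_total = 0.08903 K/W
Q = ΔT / R_total = 162 / 0.08903

Q ≈ 1820 W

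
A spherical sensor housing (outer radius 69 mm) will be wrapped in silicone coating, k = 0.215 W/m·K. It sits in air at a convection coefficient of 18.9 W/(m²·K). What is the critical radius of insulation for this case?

r_cr ≈ 22.8 mm

For a sphere r_cr = 2k/h = 2×0.215/18.9
r_cr = 22.8 mm; since the bare radius (69 mm) is above r_cr, any added insulation will reduce heat loss.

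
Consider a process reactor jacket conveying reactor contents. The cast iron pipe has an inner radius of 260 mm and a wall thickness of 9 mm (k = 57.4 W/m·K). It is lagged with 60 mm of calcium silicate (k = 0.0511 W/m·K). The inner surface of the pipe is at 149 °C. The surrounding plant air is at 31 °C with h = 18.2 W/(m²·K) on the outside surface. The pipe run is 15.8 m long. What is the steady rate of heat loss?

For a radial system each layer contributes R = ln(r_out/r_in)/(2πkL); films add R = 1/(hA).
R_cast iron pipe wall = ln(269/260)/(2π×57.4×15.8) = 5.972×10^-6 K/W
R_calcium silicate = ln(329/269)/(2π×0.0511×15.8) = 0.03969 K/W
R_outer film = 1/(h_o·2πr_oL) = 1/(18.2×2π×0.329×15.8) = 0.001682 K/W
R_total = 0.04138 K/W
Q = ΔT/R_total = 118/0.04138

Q ≈ 2850 W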